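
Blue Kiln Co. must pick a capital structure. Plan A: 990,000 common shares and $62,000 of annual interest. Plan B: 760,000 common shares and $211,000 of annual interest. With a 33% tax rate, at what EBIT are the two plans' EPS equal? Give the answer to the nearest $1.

Set EPS_A = EPS_B: (EBIT − $62,000)(1 − 0.33) ÷ 990,000 = (EBIT − $211,000)(1 − 0.33) ÷ 760,000.
The (1 − t) factor cancels: (EBIT − 62,000) × 760,000 = (EBIT − 211,000) × 990,000.
Solving, EBIT = (211,000·990,000 − 62,000·760,000) / (990,000 − 760,000) = 161,770,000,000 / 230,000 = 703,347.83.

$703,348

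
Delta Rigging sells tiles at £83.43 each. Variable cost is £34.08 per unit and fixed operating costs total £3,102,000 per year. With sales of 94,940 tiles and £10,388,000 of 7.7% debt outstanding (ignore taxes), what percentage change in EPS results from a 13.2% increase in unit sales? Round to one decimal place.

Contribution at this volume is 94,940 × £49.35 = £4,685,289.00.
EBIT = £4,685,289.00 − £3,102,000 = £1,583,289.00.
Interest = £799,876.00, so EBIT − I = £783,413.00.
Degree of combined leverage = contribution ÷ (EBIT − I) = £4,685,289.00 ÷ £783,413.00 = 5.9806.
%ΔEPS = DCL × %ΔSales = 5.9806 × +13.2% = +78.9%.

+78.9%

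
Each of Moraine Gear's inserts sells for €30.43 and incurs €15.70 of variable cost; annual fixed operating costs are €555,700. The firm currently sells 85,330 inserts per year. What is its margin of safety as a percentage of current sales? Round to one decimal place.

55.8%

Each unit contributes €30.43 − €15.70 = €14.73. Break-even units = €555,700 ÷ €14.73 = 37,725.73; break-even revenue = 37,725.73 × €30.43 = €1,147,993.96.
Actual sales revenue = 85,330 × €30.43 = €2,596,591.90.
Margin of safety = (€2,596,591.90 − €1,147,993.96) ÷ €2,596,591.90 = 55.8%.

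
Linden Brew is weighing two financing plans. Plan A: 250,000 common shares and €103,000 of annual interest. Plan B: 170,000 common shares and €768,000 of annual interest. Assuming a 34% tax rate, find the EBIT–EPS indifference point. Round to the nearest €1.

At indifference, (EBIT − 103,000)(1 − t)/250,000 = (EBIT − 768,000)(1 − t)/170,000.
The (1 − t) factor cancels: (EBIT − 103,000) × 170,000 = (EBIT − 768,000) × 250,000.
Solving, EBIT = (768,000·250,000 − 103,000·170,000) / (250,000 − 170,000) = 174,490,000,000 / 80,000 = 2,181,125.00.

€2,181,125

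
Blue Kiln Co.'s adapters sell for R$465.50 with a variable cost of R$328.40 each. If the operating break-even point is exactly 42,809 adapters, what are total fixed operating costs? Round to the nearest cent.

R$5,869,113.90

Each unit contributes R$465.50 − R$328.40 = R$137.10.
Since BE = FC / CM, FC = 42,809 × R$137.10 = R$5,869,113.90.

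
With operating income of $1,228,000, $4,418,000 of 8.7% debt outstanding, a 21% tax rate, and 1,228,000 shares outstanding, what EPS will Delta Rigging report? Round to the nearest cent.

$0.54

Pre-tax income = $1,228,000 − $384,366.00 = $843,634.00.
Net income = $843,634.00 × (1 − 0.21) = $666,470.86.
Per share: $666,470.86 / 1,228,000 shares = $0.54.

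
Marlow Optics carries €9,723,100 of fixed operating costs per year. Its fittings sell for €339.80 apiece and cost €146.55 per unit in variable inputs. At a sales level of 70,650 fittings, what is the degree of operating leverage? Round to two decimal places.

Contribution at this volume is 70,650 × €193.25 = €13,653,112.50.
Operating income = contribution − fixed costs = €13,653,112.50 − €9,723,100 = €3,930,012.50.
Degree of operating leverage = €13,653,112.50 / €3,930,012.50 = 3.4741.

3.47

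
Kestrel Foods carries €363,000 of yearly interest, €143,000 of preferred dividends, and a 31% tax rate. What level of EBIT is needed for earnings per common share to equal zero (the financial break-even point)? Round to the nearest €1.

€570,246

Preferred dividends are paid after tax, so their pre-tax equivalent is €143,000 ÷ (1 − 0.31) = €207,246.38.
EPS = 0 when EBIT covers interest plus the pre-tax preferred burden: €363,000 + €207,246.38 = €570,246.38.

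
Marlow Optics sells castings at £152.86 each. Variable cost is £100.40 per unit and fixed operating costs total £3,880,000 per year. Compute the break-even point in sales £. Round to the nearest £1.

£11,305,696

Contribution margin per unit = £152.86 − £100.40 = £52.46, a CM ratio of £52.46 ÷ £152.86 = 0.3432.
Break-even revenue = fixed costs × price ÷ CM = £3,880,000 × £152.86 ÷ £52.46 = £11,305,696.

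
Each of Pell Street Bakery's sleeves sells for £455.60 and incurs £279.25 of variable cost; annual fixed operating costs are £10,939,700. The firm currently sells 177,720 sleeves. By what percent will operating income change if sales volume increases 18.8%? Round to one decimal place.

At 177,720 units, contribution = 177,720 × £176.35 = £31,340,922.00.
EBIT = £31,340,922.00 − £10,939,700 = £20,401,222.00.
Degree of operating leverage = £31,340,922.00 / £20,401,222.00 = 1.5362.
So EBIT moves 1.5362 × (+18.8%) = +28.9%.

+28.9%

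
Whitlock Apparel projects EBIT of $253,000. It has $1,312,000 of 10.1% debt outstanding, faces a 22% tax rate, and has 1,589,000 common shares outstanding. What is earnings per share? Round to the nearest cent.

$0.06

Pre-tax income = $253,000 − $132,512.00 = $120,488.00.
Net income = $120,488.00 × (1 − 0.22) = $93,980.64.
EPS = $93,980.64 ÷ 1,589,000 = $0.06.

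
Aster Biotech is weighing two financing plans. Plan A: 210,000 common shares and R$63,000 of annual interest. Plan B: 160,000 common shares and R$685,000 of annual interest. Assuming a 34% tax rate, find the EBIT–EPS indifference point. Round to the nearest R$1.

R$2,675,400

At indifference, (EBIT − 63,000)(1 − t)/210,000 = (EBIT − 685,000)(1 − t)/160,000.
Cancelling (1 − t) and cross-multiplying: 160,000·(EBIT − 63,000) = 210,000·(EBIT − 685,000).
EBIT × (210,000 − 160,000) = 685,000 × 210,000 − 63,000 × 160,000 = 133,770,000,000, so EBIT = 133,770,000,000 ÷ 50,000 = 2,675,400.00.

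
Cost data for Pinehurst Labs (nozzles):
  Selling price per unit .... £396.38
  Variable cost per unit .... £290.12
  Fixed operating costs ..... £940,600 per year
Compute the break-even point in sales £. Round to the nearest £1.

Contribution margin per unit = £396.38 − £290.12 = £106.26, a CM ratio of £106.26 ÷ £396.38 = 0.2681.
Break-even sales = FC ÷ CM ratio = £940,600 × £396.38 / £106.26 = £3,508,705.

£3,508,705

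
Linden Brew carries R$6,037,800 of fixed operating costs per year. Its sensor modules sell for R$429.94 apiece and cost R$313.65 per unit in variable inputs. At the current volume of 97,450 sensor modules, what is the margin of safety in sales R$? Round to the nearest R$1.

R$19,575,082

Each unit contributes R$429.94 − R$313.65 = R$116.29. Break-even units = R$6,037,800 ÷ R$116.29 = 51,920.20; break-even revenue = 51,920.20 × R$429.94 = R$22,322,570.57.
Actual sales revenue = 97,450 × R$429.94 = R$41,897,653.00.
Margin of safety = R$41,897,653.00 − R$22,322,570.57 = R$19,575,082.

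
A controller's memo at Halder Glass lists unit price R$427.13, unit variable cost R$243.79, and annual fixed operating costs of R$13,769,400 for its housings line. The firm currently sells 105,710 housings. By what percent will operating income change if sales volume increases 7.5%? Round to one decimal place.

+25.9%

At 105,710 units, contribution = 105,710 × R$183.34 = R$19,380,871.40.
Operating income = contribution − fixed costs = R$19,380,871.40 − R$13,769,400 = R$5,611,471.40.
So DOL = total CM / EBIT = R$19,380,871.40 / R$5,611,471.40 = 3.4538.
So EBIT moves 3.4538 × (+7.5%) = +25.9%.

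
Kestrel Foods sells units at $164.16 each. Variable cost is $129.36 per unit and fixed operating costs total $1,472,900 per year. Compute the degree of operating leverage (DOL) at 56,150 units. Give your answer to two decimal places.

4.06

Total contribution margin = 56,150 × $34.80 = $1,954,020.00.
Subtracting fixed costs: EBIT = $1,954,020.00 − $1,472,900 = $481,120.00.
Degree of operating leverage = $1,954,020.00 / $481,120.00 = 4.0614.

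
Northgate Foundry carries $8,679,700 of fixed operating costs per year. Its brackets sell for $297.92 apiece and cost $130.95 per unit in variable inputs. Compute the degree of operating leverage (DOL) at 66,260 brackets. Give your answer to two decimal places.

At 66,260 units, contribution = 66,260 × $166.97 = $11,063,432.20.
Subtracting fixed costs: EBIT = $11,063,432.20 − $8,679,700 = $2,383,732.20.
Degree of operating leverage = $11,063,432.20 / $2,383,732.20 = 4.6412.

4.64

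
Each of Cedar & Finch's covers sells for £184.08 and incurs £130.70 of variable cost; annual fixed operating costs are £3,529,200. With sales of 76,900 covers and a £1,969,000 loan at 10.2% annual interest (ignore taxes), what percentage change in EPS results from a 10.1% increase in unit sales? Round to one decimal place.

+110.6%

At 76,900 units, contribution = 76,900 × £53.38 = £4,104,922.00.
EBIT = £4,104,922.00 − £3,529,200 = £575,722.00.
Interest = £200,838.00, so EBIT − I = £374,884.00.
DCL = total CM / (EBIT − I) = £4,104,922.00 / £374,884.00 = 10.9498.
%ΔEPS = DCL × %ΔSales = 10.9498 × +10.1% = +110.6%.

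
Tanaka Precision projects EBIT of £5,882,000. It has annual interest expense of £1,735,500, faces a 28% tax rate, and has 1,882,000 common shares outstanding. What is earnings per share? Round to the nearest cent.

£1.59

Pre-tax income = £5,882,000 − £1,735,500.00 = £4,146,500.00.
After tax at 28%: net income = £4,146,500.00 × 0.72 = £2,985,480.00.
Per share: £2,985,480.00 / 1,882,000 shares = £1.59.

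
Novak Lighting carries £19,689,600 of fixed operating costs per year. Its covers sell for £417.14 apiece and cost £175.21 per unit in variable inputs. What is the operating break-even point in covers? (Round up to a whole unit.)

81,386 covers

Unit CM = price − variable cost = £417.14 − £175.21 = £241.93.
Break-even volume = fixed costs ÷ CM per unit = £19,689,600 ÷ £241.93 = 81,385.52, so 81,386 covers.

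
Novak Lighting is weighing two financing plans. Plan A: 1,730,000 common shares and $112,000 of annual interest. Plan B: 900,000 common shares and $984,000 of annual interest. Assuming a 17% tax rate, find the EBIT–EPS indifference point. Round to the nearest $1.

$1,929,542

At indifference, (EBIT − 112,000)(1 − t)/1,730,000 = (EBIT − 984,000)(1 − t)/900,000.
Cancelling (1 − t) and cross-multiplying: 900,000·(EBIT − 112,000) = 1,730,000·(EBIT − 984,000).
Solving, EBIT = (984,000·1,730,000 − 112,000·900,000) / (1,730,000 − 900,000) = 1,601,520,000,000 / 830,000 = 1,929,542.17.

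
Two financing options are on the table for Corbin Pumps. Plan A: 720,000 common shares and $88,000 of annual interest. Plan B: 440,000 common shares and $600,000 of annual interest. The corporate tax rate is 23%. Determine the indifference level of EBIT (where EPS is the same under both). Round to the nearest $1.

$1,404,571

At indifference, (EBIT − 88,000)(1 − t)/720,000 = (EBIT − 600,000)(1 − t)/440,000.
The (1 − t) factor cancels: (EBIT − 88,000) × 440,000 = (EBIT − 600,000) × 720,000.
EBIT × (720,000 − 440,000) = 600,000 × 720,000 − 88,000 × 440,000 = 393,280,000,000, so EBIT = 393,280,000,000 ÷ 280,000 = 1,404,571.43.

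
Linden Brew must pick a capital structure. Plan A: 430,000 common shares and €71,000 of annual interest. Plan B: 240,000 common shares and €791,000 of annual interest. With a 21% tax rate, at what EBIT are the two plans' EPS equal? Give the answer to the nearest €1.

€1,700,474

Set EPS_A = EPS_B: (EBIT − €71,000)(1 − 0.21) ÷ 430,000 = (EBIT − €791,000)(1 − 0.21) ÷ 240,000.
Cancelling (1 − t) and cross-multiplying: 240,000·(EBIT − 71,000) = 430,000·(EBIT − 791,000).
Solving, EBIT = (791,000·430,000 − 71,000·240,000) / (430,000 − 240,000) = 323,090,000,000 / 190,000 = 1,700,473.68.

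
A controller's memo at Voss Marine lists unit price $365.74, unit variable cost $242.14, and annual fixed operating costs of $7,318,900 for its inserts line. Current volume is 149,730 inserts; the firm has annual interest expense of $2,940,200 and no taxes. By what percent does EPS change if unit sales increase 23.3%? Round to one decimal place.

+52.3%

At 149,730 units, contribution = 149,730 × $123.60 = $18,506,628.00.
EBIT = $18,506,628.00 − $7,318,900 = $11,187,728.00.
After interest of $2,940,200.00, pre-tax earnings = $8,247,528.00.
Degree of combined leverage = contribution ÷ (EBIT − I) = $18,506,628.00 ÷ $8,247,528.00 = 2.2439.
%ΔEPS = DCL × %ΔSales = 2.2439 × +23.3% = +52.3%.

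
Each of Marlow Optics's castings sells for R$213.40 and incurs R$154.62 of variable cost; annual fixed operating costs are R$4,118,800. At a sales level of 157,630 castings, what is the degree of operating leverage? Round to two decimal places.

1.80

Total contribution margin = 157,630 × R$58.78 = R$9,265,491.40.
Subtracting fixed costs: EBIT = R$9,265,491.40 − R$4,118,800 = R$5,146,691.40.
DOL = contribution ÷ EBIT = R$9,265,491.40 ÷ R$5,146,691.40 = 1.8003.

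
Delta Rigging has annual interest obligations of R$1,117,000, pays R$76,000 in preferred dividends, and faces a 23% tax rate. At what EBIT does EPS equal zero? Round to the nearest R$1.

R$1,215,701

Preferred dividends are paid after tax, so their pre-tax equivalent is R$76,000 ÷ (1 − 0.23) = R$98,701.30.
Financial break-even EBIT = interest + D_p ÷ (1 − t) = R$1,117,000 + R$98,701.30 = R$1,215,701.30.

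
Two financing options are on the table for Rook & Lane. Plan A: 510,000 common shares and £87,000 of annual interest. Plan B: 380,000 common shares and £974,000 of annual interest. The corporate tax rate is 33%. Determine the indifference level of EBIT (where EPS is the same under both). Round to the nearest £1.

At indifference, (EBIT − 87,000)(1 − t)/510,000 = (EBIT − 974,000)(1 − t)/380,000.
Cancelling (1 − t) and cross-multiplying: 380,000·(EBIT − 87,000) = 510,000·(EBIT − 974,000).
EBIT × (510,000 − 380,000) = 974,000 × 510,000 − 87,000 × 380,000 = 463,680,000,000, so EBIT = 463,680,000,000 ÷ 130,000 = 3,566,769.23.

£3,566,769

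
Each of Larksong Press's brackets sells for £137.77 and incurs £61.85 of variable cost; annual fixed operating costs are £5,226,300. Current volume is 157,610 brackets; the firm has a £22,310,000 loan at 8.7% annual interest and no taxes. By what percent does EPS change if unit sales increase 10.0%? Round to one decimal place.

+24.9%

Contribution at this volume is 157,610 × £75.92 = £11,965,751.20.
Operating income = contribution − fixed costs = £11,965,751.20 − £5,226,300 = £6,739,451.20.
Interest = £1,940,970.00, so EBIT − I = £4,798,481.20.
DCL = total CM / (EBIT − I) = £11,965,751.20 / £4,798,481.20 = 2.4937.
EPS therefore changes by 2.4937 × (+10.0%) = +24.9%.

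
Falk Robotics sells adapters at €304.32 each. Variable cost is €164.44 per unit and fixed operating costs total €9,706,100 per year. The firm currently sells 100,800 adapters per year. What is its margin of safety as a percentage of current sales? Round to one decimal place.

31.2%

Unit CM = price − variable cost = €304.32 − €164.44 = €139.88. Break-even units = €9,706,100 ÷ €139.88 = 69,388.76; break-even revenue = 69,388.76 × €304.32 = €21,116,387.99.
Current sales = 100,800 × €304.32 = €30,675,456.00.
Margin of safety = (€30,675,456.00 − €21,116,387.99) ÷ €30,675,456.00 = 31.2%.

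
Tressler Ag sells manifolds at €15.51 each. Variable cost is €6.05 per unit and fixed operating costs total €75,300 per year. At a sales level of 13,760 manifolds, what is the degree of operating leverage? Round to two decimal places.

At 13,760 units, contribution = 13,760 × €9.46 = €130,169.60.
Operating income = contribution − fixed costs = €130,169.60 − €75,300 = €54,869.60.
So DOL = total CM / EBIT = €130,169.60 / €54,869.60 = 2.3723.

2.37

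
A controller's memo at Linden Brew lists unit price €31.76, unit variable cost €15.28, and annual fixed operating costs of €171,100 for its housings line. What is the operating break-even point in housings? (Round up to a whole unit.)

10,383 housings

Each unit contributes €31.76 − €15.28 = €16.48.
Units to break even: €171,100 ÷ €16.48 = 10,382.28, rounded up to 10,383.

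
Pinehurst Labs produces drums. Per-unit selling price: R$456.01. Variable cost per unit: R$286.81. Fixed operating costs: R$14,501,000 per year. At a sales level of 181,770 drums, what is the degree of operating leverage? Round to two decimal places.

Total contribution margin = 181,770 × R$169.20 = R$30,755,484.00.
Operating income = contribution − fixed costs = R$30,755,484.00 − R$14,501,000 = R$16,254,484.00.
Degree of operating leverage = R$30,755,484.00 / R$16,254,484.00 = 1.8921.

1.89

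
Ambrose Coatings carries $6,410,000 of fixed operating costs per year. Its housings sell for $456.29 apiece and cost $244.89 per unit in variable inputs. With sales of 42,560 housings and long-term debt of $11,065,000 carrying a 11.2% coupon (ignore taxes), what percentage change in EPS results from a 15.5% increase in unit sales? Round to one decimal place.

Total contribution margin = 42,560 × $211.40 = $8,997,184.00.
EBIT = $8,997,184.00 − $6,410,000 = $2,587,184.00.
After interest of $1,239,280.00, pre-tax earnings = $1,347,904.00.
DCL = total CM / (EBIT − I) = $8,997,184.00 / $1,347,904.00 = 6.6749.
EPS therefore changes by 6.6749 × (+15.5%) = +103.5%.

+103.5%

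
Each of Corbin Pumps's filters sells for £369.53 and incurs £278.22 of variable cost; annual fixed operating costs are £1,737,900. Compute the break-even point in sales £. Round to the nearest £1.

£7,033,251

CM per unit = £369.53 − £278.22 = £91.31; CM ratio = £91.31 / £369.53 = 0.2471.
Break-even revenue = fixed costs × price ÷ CM = £1,737,900 × £369.53 ÷ £91.31 = £7,033,251.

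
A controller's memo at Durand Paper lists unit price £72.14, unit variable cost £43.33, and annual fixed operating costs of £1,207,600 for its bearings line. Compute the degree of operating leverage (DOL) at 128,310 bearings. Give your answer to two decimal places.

1.49

At 128,310 units, contribution = 128,310 × £28.81 = £3,696,611.10.
Subtracting fixed costs: EBIT = £3,696,611.10 − £1,207,600 = £2,489,011.10.
So DOL = total CM / EBIT = £3,696,611.10 / £2,489,011.10 = 1.4852.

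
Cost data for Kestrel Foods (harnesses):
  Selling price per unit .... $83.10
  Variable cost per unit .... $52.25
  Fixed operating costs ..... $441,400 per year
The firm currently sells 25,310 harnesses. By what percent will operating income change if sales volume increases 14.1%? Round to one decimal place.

Contribution at this volume is 25,310 × $30.85 = $780,813.50.
EBIT = $780,813.50 − $441,400 = $339,413.50.
So DOL = total CM / EBIT = $780,813.50 / $339,413.50 = 2.3005.
So EBIT moves 2.3005 × (+14.1%) = +32.4%.

+32.4%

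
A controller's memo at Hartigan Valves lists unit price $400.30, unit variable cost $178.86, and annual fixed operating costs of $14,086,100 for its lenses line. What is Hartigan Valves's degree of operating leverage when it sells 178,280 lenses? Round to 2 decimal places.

1.55

Total contribution margin = 178,280 × $221.44 = $39,478,323.20.
EBIT = $39,478,323.20 − $14,086,100 = $25,392,223.20.
So DOL = total CM / EBIT = $39,478,323.20 / $25,392,223.20 = 1.5547.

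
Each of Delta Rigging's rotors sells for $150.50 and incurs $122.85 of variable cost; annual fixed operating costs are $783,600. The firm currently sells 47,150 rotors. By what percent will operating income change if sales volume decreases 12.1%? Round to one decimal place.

Contribution at this volume is 47,150 × $27.65 = $1,303,697.50.
Subtracting fixed costs: EBIT = $1,303,697.50 − $783,600 = $520,097.50.
So DOL = total CM / EBIT = $1,303,697.50 / $520,097.50 = 2.5066.
Operating income changes by 2.5066 × -12.1% = -30.3%.

-30.3%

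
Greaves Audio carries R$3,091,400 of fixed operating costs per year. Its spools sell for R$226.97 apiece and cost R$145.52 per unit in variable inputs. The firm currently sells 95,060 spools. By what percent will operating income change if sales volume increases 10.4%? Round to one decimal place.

At 95,060 units, contribution = 95,060 × R$81.45 = R$7,742,637.00.
Subtracting fixed costs: EBIT = R$7,742,637.00 − R$3,091,400 = R$4,651,237.00.
DOL = contribution ÷ EBIT = R$7,742,637.00 ÷ R$4,651,237.00 = 1.6646.
%ΔEBIT = DOL × %ΔSales = 1.6646 × +10.4% = +17.3%.

+17.3%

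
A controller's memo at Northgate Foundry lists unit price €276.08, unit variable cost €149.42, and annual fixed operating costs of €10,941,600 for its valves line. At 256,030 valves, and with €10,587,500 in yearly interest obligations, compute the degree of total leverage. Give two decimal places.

Contribution at this volume is 256,030 × €126.66 = €32,428,759.80.
EBIT = €32,428,759.80 − €10,941,600 = €21,487,159.80. Interest = €10,587,500.00, so EBIT − I = €10,899,659.80.
Degree of total leverage = total CM / (EBIT − interest) = €32,428,759.80 / €10,899,659.80 = 2.9752.

2.98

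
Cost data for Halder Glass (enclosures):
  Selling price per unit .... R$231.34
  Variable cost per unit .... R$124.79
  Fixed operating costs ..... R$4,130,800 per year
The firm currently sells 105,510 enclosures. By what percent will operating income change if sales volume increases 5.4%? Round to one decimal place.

+8.5%

At 105,510 units, contribution = 105,510 × R$106.55 = R$11,242,090.50.
Operating income = contribution − fixed costs = R$11,242,090.50 − R$4,130,800 = R$7,111,290.50.
Degree of operating leverage = R$11,242,090.50 / R$7,111,290.50 = 1.5809.
%ΔEBIT = DOL × %ΔSales = 1.5809 × +5.4% = +8.5%.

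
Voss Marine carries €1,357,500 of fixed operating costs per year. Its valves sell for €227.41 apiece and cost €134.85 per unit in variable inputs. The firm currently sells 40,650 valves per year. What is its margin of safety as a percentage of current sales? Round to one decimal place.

63.9%

Contribution margin per unit = €227.41 − €134.85 = €92.56. Break-even units = €1,357,500 ÷ €92.56 = 14,666.16; break-even revenue = 14,666.16 × €227.41 = €3,335,232.01.
Actual sales revenue = 40,650 × €227.41 = €9,244,216.50.
Margin of safety = (€9,244,216.50 − €3,335,232.01) ÷ €9,244,216.50 = 63.9%.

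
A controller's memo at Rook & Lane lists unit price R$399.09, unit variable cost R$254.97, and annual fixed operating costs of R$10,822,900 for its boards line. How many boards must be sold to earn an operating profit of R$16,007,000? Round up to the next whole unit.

186,164 boards

Each unit contributes R$399.09 − R$254.97 = R$144.12.
Required volume = (fixed costs + target profit) ÷ CM = (R$10,822,900 + R$16,007,000) ÷ R$144.12 = 186,163.61, so 186,164 boards.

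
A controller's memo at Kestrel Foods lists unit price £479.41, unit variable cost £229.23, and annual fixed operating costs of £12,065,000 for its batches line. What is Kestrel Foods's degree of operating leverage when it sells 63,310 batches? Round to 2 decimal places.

At 63,310 units, contribution = 63,310 × £250.18 = £15,838,895.80.
Subtracting fixed costs: EBIT = £15,838,895.80 − £12,065,000 = £3,773,895.80.
So DOL = total CM / EBIT = £15,838,895.80 / £3,773,895.80 = 4.1970.

4.20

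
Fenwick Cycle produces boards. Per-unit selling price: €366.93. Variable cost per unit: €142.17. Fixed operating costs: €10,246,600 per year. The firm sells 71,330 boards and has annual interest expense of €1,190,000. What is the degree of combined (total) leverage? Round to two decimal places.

At 71,330 units, contribution = 71,330 × €224.76 = €16,032,130.80.
EBIT = €16,032,130.80 − €10,246,600 = €5,785,530.80. Interest = €1,190,000.00, so EBIT − I = €4,595,530.80.
Degree of total leverage = total CM / (EBIT − interest) = €16,032,130.80 / €4,595,530.80 = 3.4886.

3.49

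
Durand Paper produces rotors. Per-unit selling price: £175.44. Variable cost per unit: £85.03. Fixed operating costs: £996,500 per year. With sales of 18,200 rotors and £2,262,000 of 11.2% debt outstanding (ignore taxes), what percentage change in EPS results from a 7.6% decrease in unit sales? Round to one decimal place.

At 18,200 units, contribution = 18,200 × £90.41 = £1,645,462.00.
Operating income = contribution − fixed costs = £1,645,462.00 − £996,500 = £648,962.00.
Interest = £253,344.00, so EBIT − I = £395,618.00.
DCL = total CM / (EBIT − I) = £1,645,462.00 / £395,618.00 = 4.1592.
EPS therefore changes by 4.1592 × (-7.6%) = -31.6%.

-31.6%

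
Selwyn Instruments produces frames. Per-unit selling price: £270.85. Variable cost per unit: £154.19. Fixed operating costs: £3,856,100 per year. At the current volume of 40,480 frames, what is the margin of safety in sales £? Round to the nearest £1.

Contribution margin per unit = £270.85 − £154.19 = £116.66. Break-even units = £3,856,100 ÷ £116.66 = 33,054.17; break-even revenue = 33,054.17 × £270.85 = £8,952,723.17.
Current sales = 40,480 × £270.85 = £10,964,008.00.
Margin of safety = £10,964,008.00 − £8,952,723.17 = £2,011,285.

£2,011,285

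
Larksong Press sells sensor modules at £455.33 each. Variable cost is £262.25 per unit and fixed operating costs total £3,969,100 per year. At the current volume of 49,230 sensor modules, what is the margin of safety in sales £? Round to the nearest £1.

£13,055,785

Contribution margin per unit = £455.33 − £262.25 = £193.08. Break-even units = £3,969,100 ÷ £193.08 = 20,556.76; break-even revenue = 20,556.76 × £455.33 = £9,360,111.37.
Actual sales revenue = 49,230 × £455.33 = £22,415,895.90.
Margin of safety = £22,415,895.90 − £9,360,111.37 = £13,055,785.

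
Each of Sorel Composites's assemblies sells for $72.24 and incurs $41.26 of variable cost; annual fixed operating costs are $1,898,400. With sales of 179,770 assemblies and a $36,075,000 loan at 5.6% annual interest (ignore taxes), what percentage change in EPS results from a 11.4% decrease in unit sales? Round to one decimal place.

At 179,770 units, contribution = 179,770 × $30.98 = $5,569,274.60.
Operating income = contribution − fixed costs = $5,569,274.60 − $1,898,400 = $3,670,874.60.
After interest of $2,020,200.00, pre-tax earnings = $1,650,674.60.
DCL = total CM / (EBIT − I) = $5,569,274.60 / $1,650,674.60 = 3.3739.
EPS therefore changes by 3.3739 × (-11.4%) = -38.5%.

-38.5%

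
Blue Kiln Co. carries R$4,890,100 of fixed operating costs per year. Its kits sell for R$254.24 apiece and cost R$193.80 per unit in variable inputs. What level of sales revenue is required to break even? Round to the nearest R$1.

R$20,570,136

Contribution margin per unit = R$254.24 − R$193.80 = R$60.44, a CM ratio of R$60.44 ÷ R$254.24 = 0.2377.
Break-even revenue = fixed costs × price ÷ CM = R$4,890,100 × R$254.24 ÷ R$60.44 = R$20,570,136.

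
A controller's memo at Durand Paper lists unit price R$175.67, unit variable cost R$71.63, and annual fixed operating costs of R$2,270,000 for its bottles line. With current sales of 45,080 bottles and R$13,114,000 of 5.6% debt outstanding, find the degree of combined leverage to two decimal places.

At 45,080 units, contribution = 45,080 × R$104.04 = R$4,690,123.20.
Subtracting fixed costs: EBIT = R$4,690,123.20 − R$2,270,000 = R$2,420,123.20. Interest = R$734,384.00.
DOL = R$4,690,123.20 ÷ R$2,420,123.20 = 1.9380; DFL = R$2,420,123.20 ÷ R$1,685,739.20 = 1.4356.
Combined leverage = 1.9380 × 1.4356 = 2.7822.

2.78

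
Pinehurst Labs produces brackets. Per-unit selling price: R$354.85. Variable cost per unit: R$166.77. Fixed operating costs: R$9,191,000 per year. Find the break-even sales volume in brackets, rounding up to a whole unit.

Each unit contributes R$354.85 − R$166.77 = R$188.08.
Break-even volume = fixed costs ÷ CM per unit = R$9,191,000 ÷ R$188.08 = 48,867.50, so 48,868 brackets.

48,868 brackets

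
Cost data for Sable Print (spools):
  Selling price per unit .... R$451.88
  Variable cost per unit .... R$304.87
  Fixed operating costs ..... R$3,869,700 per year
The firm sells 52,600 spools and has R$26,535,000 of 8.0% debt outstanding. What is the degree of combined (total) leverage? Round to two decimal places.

4.44

Total contribution margin = 52,600 × R$147.01 = R$7,732,726.00.
Subtracting fixed costs: EBIT = R$7,732,726.00 − R$3,869,700 = R$3,863,026.00. Interest = R$2,122,800.00.
DOL = R$7,732,726.00 ÷ R$3,863,026.00 = 2.0017; DFL = R$3,863,026.00 ÷ R$1,740,226.00 = 2.2198.
Combined leverage = 2.0017 × 2.2198 = 4.4434.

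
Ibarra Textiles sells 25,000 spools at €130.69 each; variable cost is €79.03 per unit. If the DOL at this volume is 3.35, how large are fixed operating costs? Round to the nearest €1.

€905,978

Total contribution margin = 25,000 × €51.66 = €1,291,500.00.
DOL = contribution / EBIT, so EBIT = €1,291,500.00 / 3.35 = €385,522.39.
Fixed costs = CM − EBIT = €1,291,500.00 − €385,522.39 = €905,978.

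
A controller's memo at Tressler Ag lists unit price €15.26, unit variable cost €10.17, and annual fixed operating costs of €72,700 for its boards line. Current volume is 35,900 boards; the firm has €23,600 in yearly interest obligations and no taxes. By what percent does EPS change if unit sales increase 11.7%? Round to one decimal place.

+24.7%

Total contribution margin = 35,900 × €5.09 = €182,731.00.
EBIT = €182,731.00 − €72,700 = €110,031.00.
Interest = €23,600.00, so EBIT − I = €86,431.00.
Degree of combined leverage = contribution ÷ (EBIT − I) = €182,731.00 ÷ €86,431.00 = 2.1142.
%ΔEPS = DCL × %ΔSales = 2.1142 × +11.7% = +24.7%.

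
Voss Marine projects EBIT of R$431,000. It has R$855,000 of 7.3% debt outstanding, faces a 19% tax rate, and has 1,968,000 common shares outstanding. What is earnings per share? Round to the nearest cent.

R$0.15

Pre-tax income = R$431,000 − R$62,415.00 = R$368,585.00.
Net income = R$368,585.00 × (1 − 0.19) = R$298,553.85.
Per share: R$298,553.85 / 1,968,000 shares = R$0.15.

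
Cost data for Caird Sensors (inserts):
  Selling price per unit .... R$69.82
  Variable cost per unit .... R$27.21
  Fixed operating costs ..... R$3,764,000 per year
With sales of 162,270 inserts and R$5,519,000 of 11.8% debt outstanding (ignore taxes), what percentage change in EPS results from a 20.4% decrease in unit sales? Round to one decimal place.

At 162,270 units, contribution = 162,270 × R$42.61 = R$6,914,324.70.
Subtracting fixed costs: EBIT = R$6,914,324.70 − R$3,764,000 = R$3,150,324.70.
After interest of R$651,242.00, pre-tax earnings = R$2,499,082.70.
Degree of combined leverage = contribution ÷ (EBIT − I) = R$6,914,324.70 ÷ R$2,499,082.70 = 2.7667.
EPS therefore changes by 2.7667 × (-20.4%) = -56.4%.

-56.4%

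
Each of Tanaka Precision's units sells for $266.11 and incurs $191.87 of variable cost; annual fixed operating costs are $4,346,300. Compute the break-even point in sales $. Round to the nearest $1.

$15,579,120

Contribution margin per unit = $266.11 − $191.87 = $74.24, a CM ratio of $74.24 ÷ $266.11 = 0.2790.
Break-even sales = FC ÷ CM ratio = $4,346,300 × $266.11 / $74.24 = $15,579,120.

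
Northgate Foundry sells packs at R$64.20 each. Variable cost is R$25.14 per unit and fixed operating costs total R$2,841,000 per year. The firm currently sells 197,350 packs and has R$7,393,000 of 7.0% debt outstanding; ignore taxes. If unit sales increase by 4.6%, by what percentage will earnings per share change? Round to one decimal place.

+8.2%

Total contribution margin = 197,350 × R$39.06 = R$7,708,491.00.
Subtracting fixed costs: EBIT = R$7,708,491.00 − R$2,841,000 = R$4,867,491.00.
Interest = R$517,510.00, so EBIT − I = R$4,349,981.00.
DCL = total CM / (EBIT − I) = R$7,708,491.00 / R$4,349,981.00 = 1.7721.
EPS therefore changes by 1.7721 × (+4.6%) = +8.2%.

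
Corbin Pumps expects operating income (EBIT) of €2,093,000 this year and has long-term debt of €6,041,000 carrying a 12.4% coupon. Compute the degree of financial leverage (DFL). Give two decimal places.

1.56

Interest = €749,084.00.
DFL = EBIT ÷ (EBIT − I) = €2,093,000 ÷ (€2,093,000 − €749,084.00) = €2,093,000 ÷ €1,343,916.00 = 1.5574.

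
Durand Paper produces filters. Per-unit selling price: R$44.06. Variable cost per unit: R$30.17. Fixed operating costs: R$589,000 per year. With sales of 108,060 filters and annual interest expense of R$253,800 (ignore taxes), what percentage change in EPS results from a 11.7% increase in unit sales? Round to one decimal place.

+26.7%

Total contribution margin = 108,060 × R$13.89 = R$1,500,953.40.
Operating income = contribution − fixed costs = R$1,500,953.40 − R$589,000 = R$911,953.40.
Interest = R$253,800.00, so EBIT − I = R$658,153.40.
Degree of combined leverage = contribution ÷ (EBIT − I) = R$1,500,953.40 ÷ R$658,153.40 = 2.2806.
EPS therefore changes by 2.2806 × (+11.7%) = +26.7%.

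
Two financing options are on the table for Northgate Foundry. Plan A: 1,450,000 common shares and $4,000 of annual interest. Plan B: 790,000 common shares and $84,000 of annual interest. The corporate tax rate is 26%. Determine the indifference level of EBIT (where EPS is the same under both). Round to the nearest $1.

Set EPS_A = EPS_B: (EBIT − $4,000)(1 − 0.26) ÷ 1,450,000 = (EBIT − $84,000)(1 − 0.26) ÷ 790,000.
The (1 − t) factor cancels: (EBIT − 4,000) × 790,000 = (EBIT − 84,000) × 1,450,000.
Solving, EBIT = (84,000·1,450,000 − 4,000·790,000) / (1,450,000 − 790,000) = 118,640,000,000 / 660,000 = 179,757.58.

$179,758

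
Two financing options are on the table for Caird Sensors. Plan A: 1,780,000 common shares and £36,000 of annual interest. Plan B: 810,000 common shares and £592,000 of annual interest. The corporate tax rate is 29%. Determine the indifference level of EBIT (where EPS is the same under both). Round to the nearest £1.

£1,056,289

Set EPS_A = EPS_B: (EBIT − £36,000)(1 − 0.29) ÷ 1,780,000 = (EBIT − £592,000)(1 − 0.29) ÷ 810,000.
The (1 − t) factor cancels: (EBIT − 36,000) × 810,000 = (EBIT − 592,000) × 1,780,000.
Solving, EBIT = (592,000·1,780,000 − 36,000·810,000) / (1,780,000 − 810,000) = 1,024,600,000,000 / 970,000 = 1,056,288.66.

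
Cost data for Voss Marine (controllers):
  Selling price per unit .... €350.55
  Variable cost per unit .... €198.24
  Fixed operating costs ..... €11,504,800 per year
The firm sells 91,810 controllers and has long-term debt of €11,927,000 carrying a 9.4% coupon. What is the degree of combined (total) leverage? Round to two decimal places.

Contribution at this volume is 91,810 × €152.31 = €13,983,581.10.
Operating income = contribution − fixed costs = €13,983,581.10 − €11,504,800 = €2,478,781.10. Interest = €1,121,138.00, so EBIT − I = €1,357,643.10.
DCL = contribution ÷ (EBIT − I) = €13,983,581.10 ÷ €1,357,643.10 = 10.2999.

10.30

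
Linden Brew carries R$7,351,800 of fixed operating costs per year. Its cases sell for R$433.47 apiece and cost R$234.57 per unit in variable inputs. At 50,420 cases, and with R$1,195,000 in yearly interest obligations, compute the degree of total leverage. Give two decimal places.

At 50,420 units, contribution = 50,420 × R$198.90 = R$10,028,538.00.
EBIT = R$10,028,538.00 − R$7,351,800 = R$2,676,738.00. Interest = R$1,195,000.00.
DOL = R$10,028,538.00 ÷ R$2,676,738.00 = 3.7466; DFL = R$2,676,738.00 ÷ R$1,481,738.00 = 1.8065.
DCL = DOL × DFL = 3.7466 × 1.8065 = 6.7682.

6.77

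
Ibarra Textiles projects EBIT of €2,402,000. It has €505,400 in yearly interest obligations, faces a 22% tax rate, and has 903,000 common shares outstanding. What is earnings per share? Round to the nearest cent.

Interest = €505,400.00, so EBT = €2,402,000 − €505,400.00 = €1,896,600.00.
Net income = €1,896,600.00 × (1 − 0.22) = €1,479,348.00.
EPS = €1,479,348.00 ÷ 903,000 = €1.64.

€1.64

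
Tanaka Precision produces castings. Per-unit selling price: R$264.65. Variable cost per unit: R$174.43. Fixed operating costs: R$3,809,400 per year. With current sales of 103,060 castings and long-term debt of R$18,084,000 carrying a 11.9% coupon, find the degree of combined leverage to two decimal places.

At 103,060 units, contribution = 103,060 × R$90.22 = R$9,298,073.20.
EBIT = R$9,298,073.20 − R$3,809,400 = R$5,488,673.20. Interest = R$2,151,996.00, so EBIT − I = R$3,336,677.20.
DCL = contribution ÷ (EBIT − I) = R$9,298,073.20 ÷ R$3,336,677.20 = 2.7866.

2.79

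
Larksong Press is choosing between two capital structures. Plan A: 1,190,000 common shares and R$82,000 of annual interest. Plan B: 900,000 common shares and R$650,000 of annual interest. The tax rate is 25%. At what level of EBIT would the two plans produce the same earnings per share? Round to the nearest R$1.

Set EPS_A = EPS_B: (EBIT − R$82,000)(1 − 0.25) ÷ 1,190,000 = (EBIT − R$650,000)(1 − 0.25) ÷ 900,000.
The (1 − t) factor cancels: (EBIT − 82,000) × 900,000 = (EBIT − 650,000) × 1,190,000.
Solving, EBIT = (650,000·1,190,000 − 82,000·900,000) / (1,190,000 − 900,000) = 699,700,000,000 / 290,000 = 2,412,758.62.

R$2,412,759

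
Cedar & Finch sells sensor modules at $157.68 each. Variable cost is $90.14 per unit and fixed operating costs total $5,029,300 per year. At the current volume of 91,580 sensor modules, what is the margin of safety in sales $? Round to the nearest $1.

Each unit contributes $157.68 − $90.14 = $67.54. Break-even units = $5,029,300 ÷ $67.54 = 74,464.02; break-even revenue = 74,464.02 × $157.68 = $11,741,486.88.
Actual sales revenue = 91,580 × $157.68 = $14,440,334.40.
Margin of safety = $14,440,334.40 − $11,741,486.88 = $2,698,848.

$2,698,848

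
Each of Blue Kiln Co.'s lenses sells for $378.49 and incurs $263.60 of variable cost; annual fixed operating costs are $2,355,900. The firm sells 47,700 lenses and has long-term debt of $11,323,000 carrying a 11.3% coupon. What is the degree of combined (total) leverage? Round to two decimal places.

At 47,700 units, contribution = 47,700 × $114.89 = $5,480,253.00.
EBIT = $5,480,253.00 − $2,355,900 = $3,124,353.00. Interest = $1,279,499.00.
DOL = $5,480,253.00 ÷ $3,124,353.00 = 1.7540; DFL = $3,124,353.00 ÷ $1,844,854.00 = 1.6936.
Combined leverage = 1.7540 × 1.6936 = 2.9706.

2.97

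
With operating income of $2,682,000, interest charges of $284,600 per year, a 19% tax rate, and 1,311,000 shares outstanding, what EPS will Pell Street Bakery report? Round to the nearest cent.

Interest = $284,600.00, so EBT = $2,682,000 − $284,600.00 = $2,397,400.00.
Net income = $2,397,400.00 × (1 − 0.19) = $1,941,894.00.
EPS = $1,941,894.00 ÷ 1,311,000 = $1.48.

$1.48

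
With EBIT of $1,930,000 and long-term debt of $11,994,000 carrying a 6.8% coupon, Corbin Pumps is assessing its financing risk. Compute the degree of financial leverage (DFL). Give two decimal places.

Annual interest charges come to $815,592.00.
Degree of financial leverage = EBIT / (EBIT − interest) = $1,930,000 / $1,114,408.00 = 1.7319.

1.73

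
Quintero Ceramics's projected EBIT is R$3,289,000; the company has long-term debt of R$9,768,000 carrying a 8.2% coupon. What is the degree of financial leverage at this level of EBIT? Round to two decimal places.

Annual interest charges come to R$800,976.00.
DFL = EBIT ÷ (EBIT − I) = R$3,289,000 ÷ (R$3,289,000 − R$800,976.00) = R$3,289,000 ÷ R$2,488,024.00 = 1.3219.

1.32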